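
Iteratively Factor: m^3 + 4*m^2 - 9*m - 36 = (m + 3)*(m^2 + m - 12) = (m + 3)*(m + 4)*(m - 3)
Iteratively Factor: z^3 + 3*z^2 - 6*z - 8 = (z + 1)*(z^2 + 2*z - 8) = (z - 2)*(z + 1)*(z + 4)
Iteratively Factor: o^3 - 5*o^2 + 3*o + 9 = (o + 1)*(o^2 - 6*o + 9) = (o - 3)*(o + 1)*(o - 3)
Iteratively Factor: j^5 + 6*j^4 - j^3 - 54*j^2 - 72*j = (j + 4)*(j^4 + 2*j^3 - 9*j^2 - 18*j) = (j + 3)*(j + 4)*(j^3 - j^2 - 6*j) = (j + 2)*(j + 3)*(j + 4)*(j^2 - 3*j) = j*(j + 2)*(j + 3)*(j + 4)*(j - 3)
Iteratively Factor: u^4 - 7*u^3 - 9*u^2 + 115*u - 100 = (u + 4)*(u^3 - 11*u^2 + 35*u - 25) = (u - 5)*(u + 4)*(u^2 - 6*u + 5) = (u - 5)*(u - 1)*(u + 4)*(u - 5)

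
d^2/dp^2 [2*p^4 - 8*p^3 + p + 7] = 24*p*(p - 2)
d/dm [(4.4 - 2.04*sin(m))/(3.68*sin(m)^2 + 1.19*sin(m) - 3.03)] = (7.5072*sin(m)^2 - 32.384*sin(m) + 0.9452)*cos(m)/(13.5424*sin(m)^4 + 8.7584*sin(m)^3 - 20.8847*sin(m)^2 - 7.2114*sin(m) + 9.1809)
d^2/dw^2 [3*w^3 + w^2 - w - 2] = 18*w + 2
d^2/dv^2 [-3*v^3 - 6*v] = -18*v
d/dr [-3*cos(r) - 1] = 3*sin(r)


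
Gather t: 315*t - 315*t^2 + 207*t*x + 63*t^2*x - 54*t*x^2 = t^2*(63*x - 315) + t*(-54*x^2 + 207*x + 315)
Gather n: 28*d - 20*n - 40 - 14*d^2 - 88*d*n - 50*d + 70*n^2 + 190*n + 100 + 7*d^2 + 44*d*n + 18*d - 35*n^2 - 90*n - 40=-7*d^2 - 4*d + 35*n^2 + n*(80 - 44*d) + 20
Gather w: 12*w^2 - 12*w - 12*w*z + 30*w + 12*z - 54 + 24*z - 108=12*w^2 + w*(18 - 12*z) + 36*z - 162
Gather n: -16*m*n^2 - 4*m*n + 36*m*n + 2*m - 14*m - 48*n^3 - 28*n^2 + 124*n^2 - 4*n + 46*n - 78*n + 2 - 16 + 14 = -12*m - 48*n^3 + n^2*(96 - 16*m) + n*(32*m - 36)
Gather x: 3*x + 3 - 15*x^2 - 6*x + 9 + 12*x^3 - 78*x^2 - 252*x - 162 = 12*x^3 - 93*x^2 - 255*x - 150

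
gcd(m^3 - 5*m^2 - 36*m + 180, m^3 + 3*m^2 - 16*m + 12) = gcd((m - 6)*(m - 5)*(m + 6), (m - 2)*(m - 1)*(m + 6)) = m + 6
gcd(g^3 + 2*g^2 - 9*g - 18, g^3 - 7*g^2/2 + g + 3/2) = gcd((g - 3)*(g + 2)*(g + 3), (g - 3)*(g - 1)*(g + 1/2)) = g - 3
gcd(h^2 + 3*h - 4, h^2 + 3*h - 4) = h^2 + 3*h - 4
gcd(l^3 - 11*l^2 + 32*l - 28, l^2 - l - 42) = l - 7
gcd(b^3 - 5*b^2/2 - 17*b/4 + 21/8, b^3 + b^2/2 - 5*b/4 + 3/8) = b^2 + b - 3/4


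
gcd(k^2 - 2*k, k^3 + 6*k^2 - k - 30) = k - 2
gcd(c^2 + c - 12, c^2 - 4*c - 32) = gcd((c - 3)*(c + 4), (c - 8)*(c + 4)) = c + 4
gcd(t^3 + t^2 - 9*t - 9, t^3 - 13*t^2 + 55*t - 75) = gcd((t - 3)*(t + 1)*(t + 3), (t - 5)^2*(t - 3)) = t - 3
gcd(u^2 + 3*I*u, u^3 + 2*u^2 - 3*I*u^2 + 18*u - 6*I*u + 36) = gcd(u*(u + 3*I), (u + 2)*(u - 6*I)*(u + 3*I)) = u + 3*I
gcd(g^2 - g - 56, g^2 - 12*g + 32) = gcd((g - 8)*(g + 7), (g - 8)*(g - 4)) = g - 8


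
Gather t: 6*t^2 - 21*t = 6*t^2 - 21*t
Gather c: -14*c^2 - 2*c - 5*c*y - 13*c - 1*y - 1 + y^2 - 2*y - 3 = -14*c^2 + c*(-5*y - 15) + y^2 - 3*y - 4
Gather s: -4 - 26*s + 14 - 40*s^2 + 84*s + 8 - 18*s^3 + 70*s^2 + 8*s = -18*s^3 + 30*s^2 + 66*s + 18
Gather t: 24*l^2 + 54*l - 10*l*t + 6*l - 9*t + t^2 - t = 24*l^2 + 60*l + t^2 + t*(-10*l - 10)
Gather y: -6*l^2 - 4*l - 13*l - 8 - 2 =-6*l^2 - 17*l - 10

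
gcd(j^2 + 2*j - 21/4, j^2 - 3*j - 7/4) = 1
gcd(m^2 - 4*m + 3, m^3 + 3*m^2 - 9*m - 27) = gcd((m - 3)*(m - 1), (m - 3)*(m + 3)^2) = m - 3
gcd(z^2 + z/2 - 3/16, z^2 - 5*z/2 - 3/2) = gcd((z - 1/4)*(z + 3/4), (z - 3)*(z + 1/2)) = 1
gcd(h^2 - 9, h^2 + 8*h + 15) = h + 3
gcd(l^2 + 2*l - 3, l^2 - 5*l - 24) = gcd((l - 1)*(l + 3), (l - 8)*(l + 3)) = l + 3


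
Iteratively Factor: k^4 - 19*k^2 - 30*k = (k - 5)*(k^3 + 5*k^2 + 6*k) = (k - 5)*(k + 3)*(k^2 + 2*k) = k*(k - 5)*(k + 3)*(k + 2)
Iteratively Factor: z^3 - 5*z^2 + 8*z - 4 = (z - 1)*(z^2 - 4*z + 4) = (z - 2)*(z - 1)*(z - 2)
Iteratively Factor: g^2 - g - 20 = (g - 5)*(g + 4)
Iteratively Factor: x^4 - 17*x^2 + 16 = (x - 4)*(x^3 + 4*x^2 - x - 4) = (x - 4)*(x + 4)*(x^2 - 1) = (x - 4)*(x - 1)*(x + 4)*(x + 1)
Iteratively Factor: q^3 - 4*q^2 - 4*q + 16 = (q - 4)*(q^2 - 4) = (q - 4)*(q + 2)*(q - 2)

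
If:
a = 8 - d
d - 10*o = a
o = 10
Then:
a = -46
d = 54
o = 10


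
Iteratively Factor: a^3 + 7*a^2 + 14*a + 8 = (a + 4)*(a^2 + 3*a + 2) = (a + 1)*(a + 4)*(a + 2)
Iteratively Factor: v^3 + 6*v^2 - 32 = (v + 4)*(v^2 + 2*v - 8) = (v + 4)^2*(v - 2)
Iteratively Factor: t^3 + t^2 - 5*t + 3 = (t + 3)*(t^2 - 2*t + 1) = (t - 1)*(t + 3)*(t - 1)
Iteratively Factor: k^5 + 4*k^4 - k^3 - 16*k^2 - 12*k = (k + 3)*(k^4 + k^3 - 4*k^2 - 4*k) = (k + 1)*(k + 3)*(k^3 - 4*k) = (k - 2)*(k + 1)*(k + 3)*(k^2 + 2*k) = k*(k - 2)*(k + 1)*(k + 3)*(k + 2)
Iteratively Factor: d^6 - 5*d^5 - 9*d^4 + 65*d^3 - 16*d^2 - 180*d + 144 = (d - 3)*(d^5 - 2*d^4 - 15*d^3 + 20*d^2 + 44*d - 48) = (d - 3)*(d - 1)*(d^4 - d^3 - 16*d^2 + 4*d + 48) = (d - 3)*(d - 1)*(d + 3)*(d^3 - 4*d^2 - 4*d + 16) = (d - 3)*(d - 2)*(d - 1)*(d + 3)*(d^2 - 2*d - 8) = (d - 4)*(d - 3)*(d - 2)*(d - 1)*(d + 3)*(d + 2)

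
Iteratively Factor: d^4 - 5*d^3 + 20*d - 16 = (d - 2)*(d^3 - 3*d^2 - 6*d + 8) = (d - 2)*(d + 2)*(d^2 - 5*d + 4) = (d - 2)*(d - 1)*(d + 2)*(d - 4)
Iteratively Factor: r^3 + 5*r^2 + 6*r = (r + 3)*(r^2 + 2*r) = (r + 2)*(r + 3)*(r)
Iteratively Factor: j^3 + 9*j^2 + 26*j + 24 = (j + 2)*(j^2 + 7*j + 12) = (j + 2)*(j + 3)*(j + 4)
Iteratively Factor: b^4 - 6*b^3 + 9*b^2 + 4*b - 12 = (b - 2)*(b^3 - 4*b^2 + b + 6) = (b - 3)*(b - 2)*(b^2 - b - 2) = (b - 3)*(b - 2)^2*(b + 1)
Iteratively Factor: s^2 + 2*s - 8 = (s - 2)*(s + 4)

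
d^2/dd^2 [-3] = 0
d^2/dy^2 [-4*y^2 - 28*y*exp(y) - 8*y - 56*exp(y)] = -28*y*exp(y) - 112*exp(y) - 8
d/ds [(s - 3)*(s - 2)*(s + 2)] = 3*s^2 - 6*s - 4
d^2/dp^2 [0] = 0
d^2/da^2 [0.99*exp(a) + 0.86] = 0.99*exp(a)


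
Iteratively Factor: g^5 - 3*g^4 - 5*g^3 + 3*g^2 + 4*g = (g - 4)*(g^4 + g^3 - g^2 - g) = (g - 4)*(g + 1)*(g^3 - g) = (g - 4)*(g + 1)^2*(g^2 - g) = (g - 4)*(g - 1)*(g + 1)^2*(g)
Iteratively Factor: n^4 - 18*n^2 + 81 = (n - 3)*(n^3 + 3*n^2 - 9*n - 27) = (n - 3)^2*(n^2 + 6*n + 9) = (n - 3)^2*(n + 3)*(n + 3)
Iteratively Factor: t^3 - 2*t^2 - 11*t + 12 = (t + 3)*(t^2 - 5*t + 4) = (t - 1)*(t + 3)*(t - 4)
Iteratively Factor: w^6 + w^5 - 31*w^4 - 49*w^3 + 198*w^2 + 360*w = (w - 5)*(w^5 + 6*w^4 - w^3 - 54*w^2 - 72*w) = w*(w - 5)*(w^4 + 6*w^3 - w^2 - 54*w - 72) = w*(w - 5)*(w - 3)*(w^3 + 9*w^2 + 26*w + 24) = w*(w - 5)*(w - 3)*(w + 2)*(w^2 + 7*w + 12) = w*(w - 5)*(w - 3)*(w + 2)*(w + 3)*(w + 4)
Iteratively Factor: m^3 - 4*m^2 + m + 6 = (m + 1)*(m^2 - 5*m + 6) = (m - 3)*(m + 1)*(m - 2)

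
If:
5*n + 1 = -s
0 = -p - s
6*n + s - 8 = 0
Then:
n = 9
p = 46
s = -46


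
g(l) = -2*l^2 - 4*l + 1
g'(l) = -4*l - 4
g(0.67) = -2.58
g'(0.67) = -6.68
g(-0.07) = 1.27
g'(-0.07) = -3.72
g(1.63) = -10.83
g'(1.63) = -10.52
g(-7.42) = -79.43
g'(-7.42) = 25.68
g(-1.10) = 2.98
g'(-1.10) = 0.40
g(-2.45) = -1.20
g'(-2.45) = 5.80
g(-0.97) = 3.00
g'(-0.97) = -0.12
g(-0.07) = 1.27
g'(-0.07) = -3.72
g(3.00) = -29.00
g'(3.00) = -16.00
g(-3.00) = -5.00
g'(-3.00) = 8.00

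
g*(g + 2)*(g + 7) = g^3 + 9*g^2 + 14*g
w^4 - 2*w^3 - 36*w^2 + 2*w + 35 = (w - 7)*(w - 1)*(w + 1)*(w + 5)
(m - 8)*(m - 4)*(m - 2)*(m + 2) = m^4 - 12*m^3 + 28*m^2 + 48*m - 128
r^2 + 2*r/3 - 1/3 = (r - 1/3)*(r + 1)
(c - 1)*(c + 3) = c^2 + 2*c - 3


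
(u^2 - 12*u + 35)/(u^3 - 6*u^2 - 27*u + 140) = (u - 5)/(u^2 + u - 20)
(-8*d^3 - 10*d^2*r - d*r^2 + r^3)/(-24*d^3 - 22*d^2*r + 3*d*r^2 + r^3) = (2*d + r)/(6*d + r)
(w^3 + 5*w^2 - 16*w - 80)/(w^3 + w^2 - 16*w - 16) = (w + 5)/(w + 1)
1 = 1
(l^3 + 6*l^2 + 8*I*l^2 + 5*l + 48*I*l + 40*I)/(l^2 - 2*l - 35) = (l^2 + l*(1 + 8*I) + 8*I)/(l - 7)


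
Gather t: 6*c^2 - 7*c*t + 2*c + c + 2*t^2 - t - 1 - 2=6*c^2 + 3*c + 2*t^2 + t*(-7*c - 1) - 3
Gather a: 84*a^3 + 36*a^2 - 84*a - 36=84*a^3 + 36*a^2 - 84*a - 36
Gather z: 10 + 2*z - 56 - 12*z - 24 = -10*z - 70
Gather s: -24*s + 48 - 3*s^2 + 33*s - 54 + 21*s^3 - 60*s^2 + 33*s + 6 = 21*s^3 - 63*s^2 + 42*s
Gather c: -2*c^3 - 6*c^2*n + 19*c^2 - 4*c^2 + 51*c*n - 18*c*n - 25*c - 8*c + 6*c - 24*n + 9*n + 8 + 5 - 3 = -2*c^3 + c^2*(15 - 6*n) + c*(33*n - 27) - 15*n + 10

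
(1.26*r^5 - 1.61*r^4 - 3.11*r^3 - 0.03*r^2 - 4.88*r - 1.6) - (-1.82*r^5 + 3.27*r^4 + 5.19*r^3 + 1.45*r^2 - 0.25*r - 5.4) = 3.08*r^5 - 4.88*r^4 - 8.3*r^3 - 1.48*r^2 - 4.63*r + 3.8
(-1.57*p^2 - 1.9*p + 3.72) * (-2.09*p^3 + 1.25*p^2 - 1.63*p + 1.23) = 3.2813*p^5 + 2.0085*p^4 - 7.5907*p^3 + 5.8159*p^2 - 8.4006*p + 4.5756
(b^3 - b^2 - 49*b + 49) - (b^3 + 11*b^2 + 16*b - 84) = -12*b^2 - 65*b + 133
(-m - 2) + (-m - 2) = -2*m - 4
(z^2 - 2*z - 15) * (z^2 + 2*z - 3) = z^4 - 22*z^2 - 24*z + 45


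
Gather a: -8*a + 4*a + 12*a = 8*a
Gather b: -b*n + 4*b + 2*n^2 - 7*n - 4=b*(4 - n) + 2*n^2 - 7*n - 4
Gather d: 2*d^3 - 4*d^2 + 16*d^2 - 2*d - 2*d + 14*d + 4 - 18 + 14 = 2*d^3 + 12*d^2 + 10*d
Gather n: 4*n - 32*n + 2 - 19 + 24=7 - 28*n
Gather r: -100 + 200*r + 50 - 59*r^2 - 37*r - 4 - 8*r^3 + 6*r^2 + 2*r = -8*r^3 - 53*r^2 + 165*r - 54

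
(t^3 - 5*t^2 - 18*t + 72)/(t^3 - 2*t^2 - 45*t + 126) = (t + 4)/(t + 7)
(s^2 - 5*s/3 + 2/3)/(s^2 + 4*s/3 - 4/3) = (s - 1)/(s + 2)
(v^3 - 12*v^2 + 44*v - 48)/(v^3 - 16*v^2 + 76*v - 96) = (v - 4)/(v - 8)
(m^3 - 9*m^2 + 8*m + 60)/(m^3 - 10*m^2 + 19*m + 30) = (m + 2)/(m + 1)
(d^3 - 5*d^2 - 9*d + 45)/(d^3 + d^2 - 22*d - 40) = (d^2 - 9)/(d^2 + 6*d + 8)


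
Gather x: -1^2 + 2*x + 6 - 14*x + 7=12 - 12*x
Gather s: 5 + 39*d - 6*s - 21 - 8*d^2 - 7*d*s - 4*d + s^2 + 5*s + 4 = -8*d^2 + 35*d + s^2 + s*(-7*d - 1) - 12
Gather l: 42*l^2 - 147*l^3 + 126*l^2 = -147*l^3 + 168*l^2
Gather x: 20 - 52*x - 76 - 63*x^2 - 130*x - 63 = -63*x^2 - 182*x - 119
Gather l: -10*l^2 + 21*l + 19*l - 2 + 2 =-10*l^2 + 40*l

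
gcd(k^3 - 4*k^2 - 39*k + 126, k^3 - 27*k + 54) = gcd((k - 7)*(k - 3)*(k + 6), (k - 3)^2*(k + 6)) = k^2 + 3*k - 18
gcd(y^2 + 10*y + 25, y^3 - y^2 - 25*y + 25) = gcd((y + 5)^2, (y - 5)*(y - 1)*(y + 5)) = y + 5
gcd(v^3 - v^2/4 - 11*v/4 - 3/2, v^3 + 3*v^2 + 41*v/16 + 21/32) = v + 3/4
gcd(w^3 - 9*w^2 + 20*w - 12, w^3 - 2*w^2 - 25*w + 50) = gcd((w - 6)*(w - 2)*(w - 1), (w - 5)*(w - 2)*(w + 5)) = w - 2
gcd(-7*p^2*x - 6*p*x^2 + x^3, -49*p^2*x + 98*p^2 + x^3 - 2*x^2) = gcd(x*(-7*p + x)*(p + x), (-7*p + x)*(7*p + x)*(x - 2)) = -7*p + x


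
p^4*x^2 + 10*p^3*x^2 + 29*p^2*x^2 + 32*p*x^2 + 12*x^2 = (p + 2)*(p + 6)*(p*x + x)^2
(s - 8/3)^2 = s^2 - 16*s/3 + 64/9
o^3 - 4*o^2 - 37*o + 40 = (o - 8)*(o - 1)*(o + 5)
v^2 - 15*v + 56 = (v - 8)*(v - 7)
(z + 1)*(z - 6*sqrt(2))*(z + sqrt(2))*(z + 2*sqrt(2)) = z^4 - 3*sqrt(2)*z^3 + z^3 - 32*z^2 - 3*sqrt(2)*z^2 - 24*sqrt(2)*z - 32*z - 24*sqrt(2)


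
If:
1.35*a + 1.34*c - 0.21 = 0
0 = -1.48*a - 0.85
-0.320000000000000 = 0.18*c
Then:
No Solution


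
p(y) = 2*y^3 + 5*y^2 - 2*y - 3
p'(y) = 6*y^2 + 10*y - 2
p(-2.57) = 1.22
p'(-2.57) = 11.93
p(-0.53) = -0.83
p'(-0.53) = -5.61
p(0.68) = -1.42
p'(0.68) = 7.57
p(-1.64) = 4.91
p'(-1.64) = -2.26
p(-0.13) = -2.66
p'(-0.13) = -3.20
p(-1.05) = 2.30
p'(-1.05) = -5.88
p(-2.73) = -0.97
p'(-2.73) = 15.42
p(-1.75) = 5.09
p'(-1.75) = -1.12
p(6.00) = 597.00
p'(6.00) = 274.00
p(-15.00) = -5598.00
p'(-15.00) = 1198.00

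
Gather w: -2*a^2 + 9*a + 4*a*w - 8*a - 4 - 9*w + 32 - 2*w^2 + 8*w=-2*a^2 + a - 2*w^2 + w*(4*a - 1) + 28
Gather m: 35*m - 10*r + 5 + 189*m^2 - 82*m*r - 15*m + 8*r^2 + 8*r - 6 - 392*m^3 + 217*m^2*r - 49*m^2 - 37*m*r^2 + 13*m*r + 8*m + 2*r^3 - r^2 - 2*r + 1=-392*m^3 + m^2*(217*r + 140) + m*(-37*r^2 - 69*r + 28) + 2*r^3 + 7*r^2 - 4*r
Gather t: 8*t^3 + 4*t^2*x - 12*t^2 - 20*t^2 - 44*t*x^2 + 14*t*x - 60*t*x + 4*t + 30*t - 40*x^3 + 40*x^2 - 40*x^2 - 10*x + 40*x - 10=8*t^3 + t^2*(4*x - 32) + t*(-44*x^2 - 46*x + 34) - 40*x^3 + 30*x - 10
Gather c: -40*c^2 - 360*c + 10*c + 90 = -40*c^2 - 350*c + 90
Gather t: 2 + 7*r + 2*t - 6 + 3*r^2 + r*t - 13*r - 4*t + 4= 3*r^2 - 6*r + t*(r - 2)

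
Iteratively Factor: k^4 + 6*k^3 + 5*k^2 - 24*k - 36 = (k + 3)*(k^3 + 3*k^2 - 4*k - 12) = (k + 2)*(k + 3)*(k^2 + k - 6) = (k - 2)*(k + 2)*(k + 3)*(k + 3)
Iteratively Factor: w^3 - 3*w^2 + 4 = (w + 1)*(w^2 - 4*w + 4) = (w - 2)*(w + 1)*(w - 2)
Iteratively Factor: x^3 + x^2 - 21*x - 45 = (x + 3)*(x^2 - 2*x - 15) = (x + 3)^2*(x - 5)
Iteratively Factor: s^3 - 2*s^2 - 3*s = (s)*(s^2 - 2*s - 3) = s*(s + 1)*(s - 3)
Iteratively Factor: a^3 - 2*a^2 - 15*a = (a - 5)*(a^2 + 3*a) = a*(a - 5)*(a + 3)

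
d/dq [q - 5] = 1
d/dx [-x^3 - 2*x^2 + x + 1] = -3*x^2 - 4*x + 1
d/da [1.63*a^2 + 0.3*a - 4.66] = 3.26*a + 0.3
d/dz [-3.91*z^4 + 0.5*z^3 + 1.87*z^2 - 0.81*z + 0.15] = -15.64*z^3 + 1.5*z^2 + 3.74*z - 0.81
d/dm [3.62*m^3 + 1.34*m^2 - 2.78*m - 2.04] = 10.86*m^2 + 2.68*m - 2.78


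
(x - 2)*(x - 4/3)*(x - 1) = x^3 - 13*x^2/3 + 6*x - 8/3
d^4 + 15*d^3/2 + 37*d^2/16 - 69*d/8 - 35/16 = (d - 1)*(d + 1/4)*(d + 5/4)*(d + 7)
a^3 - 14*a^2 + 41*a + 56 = (a - 8)*(a - 7)*(a + 1)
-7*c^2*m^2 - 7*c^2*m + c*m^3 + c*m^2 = m*(-7*c + m)*(c*m + c)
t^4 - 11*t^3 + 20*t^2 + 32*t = t*(t - 8)*(t - 4)*(t + 1)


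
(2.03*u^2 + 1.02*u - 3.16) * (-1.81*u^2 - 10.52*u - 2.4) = -3.6743*u^4 - 23.2018*u^3 - 9.8828*u^2 + 30.7952*u + 7.584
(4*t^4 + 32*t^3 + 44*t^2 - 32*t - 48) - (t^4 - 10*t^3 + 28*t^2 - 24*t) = 3*t^4 + 42*t^3 + 16*t^2 - 8*t - 48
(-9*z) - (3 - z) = -8*z - 3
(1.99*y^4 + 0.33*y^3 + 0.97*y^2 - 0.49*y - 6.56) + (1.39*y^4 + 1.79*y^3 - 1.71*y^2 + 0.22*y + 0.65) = 3.38*y^4 + 2.12*y^3 - 0.74*y^2 - 0.27*y - 5.91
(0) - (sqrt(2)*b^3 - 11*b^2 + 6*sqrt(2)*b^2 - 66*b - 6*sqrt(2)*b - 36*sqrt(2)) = -sqrt(2)*b^3 - 6*sqrt(2)*b^2 + 11*b^2 + 6*sqrt(2)*b + 66*b + 36*sqrt(2)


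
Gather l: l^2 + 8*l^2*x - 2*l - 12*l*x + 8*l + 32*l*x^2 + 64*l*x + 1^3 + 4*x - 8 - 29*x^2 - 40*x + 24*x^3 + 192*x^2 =l^2*(8*x + 1) + l*(32*x^2 + 52*x + 6) + 24*x^3 + 163*x^2 - 36*x - 7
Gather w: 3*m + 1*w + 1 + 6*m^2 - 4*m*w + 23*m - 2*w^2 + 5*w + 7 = 6*m^2 + 26*m - 2*w^2 + w*(6 - 4*m) + 8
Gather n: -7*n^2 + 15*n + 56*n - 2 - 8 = -7*n^2 + 71*n - 10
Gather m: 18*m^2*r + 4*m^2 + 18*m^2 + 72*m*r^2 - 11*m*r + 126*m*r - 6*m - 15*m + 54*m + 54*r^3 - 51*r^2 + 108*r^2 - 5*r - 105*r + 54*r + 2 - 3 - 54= m^2*(18*r + 22) + m*(72*r^2 + 115*r + 33) + 54*r^3 + 57*r^2 - 56*r - 55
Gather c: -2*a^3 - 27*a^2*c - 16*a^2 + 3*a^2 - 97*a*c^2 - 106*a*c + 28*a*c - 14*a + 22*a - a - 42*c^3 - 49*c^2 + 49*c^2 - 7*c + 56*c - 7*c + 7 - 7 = -2*a^3 - 13*a^2 - 97*a*c^2 + 7*a - 42*c^3 + c*(-27*a^2 - 78*a + 42)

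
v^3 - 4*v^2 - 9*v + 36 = (v - 4)*(v - 3)*(v + 3)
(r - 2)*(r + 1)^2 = r^3 - 3*r - 2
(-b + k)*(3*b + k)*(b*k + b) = -3*b^3*k - 3*b^3 + 2*b^2*k^2 + 2*b^2*k + b*k^3 + b*k^2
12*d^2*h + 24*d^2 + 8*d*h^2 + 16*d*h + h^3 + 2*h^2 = (2*d + h)*(6*d + h)*(h + 2)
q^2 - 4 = (q - 2)*(q + 2)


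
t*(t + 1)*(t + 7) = t^3 + 8*t^2 + 7*t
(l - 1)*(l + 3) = l^2 + 2*l - 3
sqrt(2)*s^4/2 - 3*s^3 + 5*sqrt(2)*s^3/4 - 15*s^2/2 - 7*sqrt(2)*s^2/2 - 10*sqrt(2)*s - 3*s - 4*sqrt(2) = (s + 1/2)*(s + 2)*(s - 4*sqrt(2))*(sqrt(2)*s/2 + 1)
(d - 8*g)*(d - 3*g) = d^2 - 11*d*g + 24*g^2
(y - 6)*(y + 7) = y^2 + y - 42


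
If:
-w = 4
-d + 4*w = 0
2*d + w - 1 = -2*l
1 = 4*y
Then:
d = -16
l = 37/2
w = -4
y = 1/4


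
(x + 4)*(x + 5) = x^2 + 9*x + 20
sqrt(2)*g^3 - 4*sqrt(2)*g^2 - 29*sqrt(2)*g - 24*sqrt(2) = (g - 8)*(g + 3)*(sqrt(2)*g + sqrt(2))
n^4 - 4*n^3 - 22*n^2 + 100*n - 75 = (n - 5)*(n - 3)*(n - 1)*(n + 5)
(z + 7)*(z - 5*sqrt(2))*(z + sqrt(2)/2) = z^3 - 9*sqrt(2)*z^2/2 + 7*z^2 - 63*sqrt(2)*z/2 - 5*z - 35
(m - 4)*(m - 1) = m^2 - 5*m + 4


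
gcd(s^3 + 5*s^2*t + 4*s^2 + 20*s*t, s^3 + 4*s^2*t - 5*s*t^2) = s^2 + 5*s*t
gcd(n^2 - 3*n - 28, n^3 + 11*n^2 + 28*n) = n + 4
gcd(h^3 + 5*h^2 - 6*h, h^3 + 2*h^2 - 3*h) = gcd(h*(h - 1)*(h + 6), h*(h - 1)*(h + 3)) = h^2 - h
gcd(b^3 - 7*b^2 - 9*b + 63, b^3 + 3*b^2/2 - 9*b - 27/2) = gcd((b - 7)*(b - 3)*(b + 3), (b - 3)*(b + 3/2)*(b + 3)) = b^2 - 9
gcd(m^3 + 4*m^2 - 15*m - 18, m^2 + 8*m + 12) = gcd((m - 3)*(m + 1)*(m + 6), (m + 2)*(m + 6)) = m + 6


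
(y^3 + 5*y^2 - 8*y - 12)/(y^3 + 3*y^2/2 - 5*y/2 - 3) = 2*(y^2 + 4*y - 12)/(2*y^2 + y - 6)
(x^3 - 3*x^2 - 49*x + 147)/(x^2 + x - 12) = (x^2 - 49)/(x + 4)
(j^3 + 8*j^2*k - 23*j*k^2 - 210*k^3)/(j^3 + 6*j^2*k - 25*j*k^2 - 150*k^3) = (j + 7*k)/(j + 5*k)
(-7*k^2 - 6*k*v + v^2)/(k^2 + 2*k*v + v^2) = (-7*k + v)/(k + v)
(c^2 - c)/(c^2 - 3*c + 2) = c/(c - 2)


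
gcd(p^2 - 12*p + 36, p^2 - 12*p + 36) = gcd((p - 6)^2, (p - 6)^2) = p^2 - 12*p + 36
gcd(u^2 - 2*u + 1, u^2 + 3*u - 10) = 1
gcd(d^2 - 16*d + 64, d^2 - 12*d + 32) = d - 8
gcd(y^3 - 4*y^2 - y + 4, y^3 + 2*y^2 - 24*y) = y - 4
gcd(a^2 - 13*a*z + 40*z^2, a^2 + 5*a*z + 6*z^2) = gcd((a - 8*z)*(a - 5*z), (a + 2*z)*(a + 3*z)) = 1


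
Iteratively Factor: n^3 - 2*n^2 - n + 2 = (n - 2)*(n^2 - 1) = (n - 2)*(n - 1)*(n + 1)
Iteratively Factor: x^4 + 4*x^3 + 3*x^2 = (x)*(x^3 + 4*x^2 + 3*x) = x*(x + 1)*(x^2 + 3*x) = x*(x + 1)*(x + 3)*(x)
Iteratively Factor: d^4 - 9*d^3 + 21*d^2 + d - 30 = (d - 3)*(d^3 - 6*d^2 + 3*d + 10) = (d - 3)*(d - 2)*(d^2 - 4*d - 5) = (d - 5)*(d - 3)*(d - 2)*(d + 1)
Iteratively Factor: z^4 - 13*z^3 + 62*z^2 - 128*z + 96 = (z - 2)*(z^3 - 11*z^2 + 40*z - 48) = (z - 3)*(z - 2)*(z^2 - 8*z + 16) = (z - 4)*(z - 3)*(z - 2)*(z - 4)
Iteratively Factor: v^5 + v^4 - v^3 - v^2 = (v + 1)*(v^4 - v^2) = v*(v + 1)*(v^3 - v) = v*(v + 1)^2*(v^2 - v) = v^2*(v + 1)^2*(v - 1)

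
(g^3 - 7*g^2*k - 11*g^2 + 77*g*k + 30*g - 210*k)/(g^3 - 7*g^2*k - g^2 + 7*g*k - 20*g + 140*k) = (g - 6)/(g + 4)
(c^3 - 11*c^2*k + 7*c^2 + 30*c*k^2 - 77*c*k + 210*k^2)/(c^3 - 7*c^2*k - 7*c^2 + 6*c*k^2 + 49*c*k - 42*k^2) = (c^2 - 5*c*k + 7*c - 35*k)/(c^2 - c*k - 7*c + 7*k)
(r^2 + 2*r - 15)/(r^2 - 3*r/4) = 4*(r^2 + 2*r - 15)/(r*(4*r - 3))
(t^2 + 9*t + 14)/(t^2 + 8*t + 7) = (t + 2)/(t + 1)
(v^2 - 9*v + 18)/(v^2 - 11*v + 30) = (v - 3)/(v - 5)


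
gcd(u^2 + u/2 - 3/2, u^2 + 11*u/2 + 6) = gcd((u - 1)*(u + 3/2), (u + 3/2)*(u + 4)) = u + 3/2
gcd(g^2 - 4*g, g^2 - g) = g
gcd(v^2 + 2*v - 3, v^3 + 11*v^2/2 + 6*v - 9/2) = v + 3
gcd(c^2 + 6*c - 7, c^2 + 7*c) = c + 7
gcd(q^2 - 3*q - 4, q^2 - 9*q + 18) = 1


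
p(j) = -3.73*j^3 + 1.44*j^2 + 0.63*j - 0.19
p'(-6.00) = -419.49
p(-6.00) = 853.55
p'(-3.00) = -108.72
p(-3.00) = 111.59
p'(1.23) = -12.76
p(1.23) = -4.18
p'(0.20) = 0.76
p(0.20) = -0.04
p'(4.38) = -201.43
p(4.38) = -283.23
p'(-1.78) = -39.95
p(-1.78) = 24.29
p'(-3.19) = -122.43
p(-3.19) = 133.54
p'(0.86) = -5.17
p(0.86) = -0.96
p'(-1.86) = -43.44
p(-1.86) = 27.62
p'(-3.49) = -145.72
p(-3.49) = 173.71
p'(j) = -11.19*j^2 + 2.88*j + 0.63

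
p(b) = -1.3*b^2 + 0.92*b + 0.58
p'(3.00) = -6.88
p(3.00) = -8.36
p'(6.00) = -14.68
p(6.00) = -40.70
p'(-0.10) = 1.18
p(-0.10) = 0.48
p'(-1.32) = 4.35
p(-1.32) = -2.90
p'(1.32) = -2.51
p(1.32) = -0.47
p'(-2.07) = 6.30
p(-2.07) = -6.89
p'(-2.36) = 7.06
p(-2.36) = -8.83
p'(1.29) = -2.43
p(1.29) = -0.40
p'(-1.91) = 5.89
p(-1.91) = -5.92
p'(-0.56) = 2.38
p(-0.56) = -0.34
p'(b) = 0.92 - 2.6*b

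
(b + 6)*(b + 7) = b^2 + 13*b + 42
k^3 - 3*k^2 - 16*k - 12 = (k - 6)*(k + 1)*(k + 2)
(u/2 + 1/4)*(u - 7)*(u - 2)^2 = u^4/2 - 21*u^3/4 + 53*u^2/4 - 6*u - 7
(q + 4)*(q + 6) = q^2 + 10*q + 24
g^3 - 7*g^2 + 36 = (g - 6)*(g - 3)*(g + 2)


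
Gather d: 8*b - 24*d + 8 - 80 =8*b - 24*d - 72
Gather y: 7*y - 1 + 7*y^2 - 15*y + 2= 7*y^2 - 8*y + 1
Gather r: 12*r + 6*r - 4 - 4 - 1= 18*r - 9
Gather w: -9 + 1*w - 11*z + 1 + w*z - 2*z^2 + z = w*(z + 1) - 2*z^2 - 10*z - 8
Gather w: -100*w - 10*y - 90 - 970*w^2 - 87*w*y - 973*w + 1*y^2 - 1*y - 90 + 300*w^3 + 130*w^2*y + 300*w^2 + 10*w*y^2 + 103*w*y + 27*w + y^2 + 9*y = 300*w^3 + w^2*(130*y - 670) + w*(10*y^2 + 16*y - 1046) + 2*y^2 - 2*y - 180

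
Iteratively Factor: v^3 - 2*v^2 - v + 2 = (v - 2)*(v^2 - 1) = (v - 2)*(v + 1)*(v - 1)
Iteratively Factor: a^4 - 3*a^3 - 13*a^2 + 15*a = (a - 1)*(a^3 - 2*a^2 - 15*a) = (a - 1)*(a + 3)*(a^2 - 5*a) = (a - 5)*(a - 1)*(a + 3)*(a)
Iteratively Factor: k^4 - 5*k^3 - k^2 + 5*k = (k + 1)*(k^3 - 6*k^2 + 5*k) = (k - 1)*(k + 1)*(k^2 - 5*k) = k*(k - 1)*(k + 1)*(k - 5)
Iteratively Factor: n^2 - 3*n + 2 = (n - 2)*(n - 1)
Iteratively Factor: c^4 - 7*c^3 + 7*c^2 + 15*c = (c - 5)*(c^3 - 2*c^2 - 3*c) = (c - 5)*(c - 3)*(c^2 + c) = (c - 5)*(c - 3)*(c + 1)*(c)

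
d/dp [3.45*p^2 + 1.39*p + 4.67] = 6.9*p + 1.39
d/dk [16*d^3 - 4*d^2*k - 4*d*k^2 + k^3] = -4*d^2 - 8*d*k + 3*k^2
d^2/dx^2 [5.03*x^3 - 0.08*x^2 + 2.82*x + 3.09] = 30.18*x - 0.16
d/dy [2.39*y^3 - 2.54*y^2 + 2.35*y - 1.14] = 7.17*y^2 - 5.08*y + 2.35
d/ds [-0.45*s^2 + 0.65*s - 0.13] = 0.65 - 0.9*s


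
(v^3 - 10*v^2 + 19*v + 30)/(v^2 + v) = v - 11 + 30/v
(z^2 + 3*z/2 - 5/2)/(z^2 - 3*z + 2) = (z + 5/2)/(z - 2)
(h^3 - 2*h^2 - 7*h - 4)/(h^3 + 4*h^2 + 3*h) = (h^2 - 3*h - 4)/(h*(h + 3))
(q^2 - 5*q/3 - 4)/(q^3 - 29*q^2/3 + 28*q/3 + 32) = 1/(q - 8)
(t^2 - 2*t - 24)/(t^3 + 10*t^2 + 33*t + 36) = (t - 6)/(t^2 + 6*t + 9)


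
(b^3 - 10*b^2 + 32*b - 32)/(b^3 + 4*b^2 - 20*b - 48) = (b^2 - 6*b + 8)/(b^2 + 8*b + 12)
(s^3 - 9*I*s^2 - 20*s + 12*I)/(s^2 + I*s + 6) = (s^2 - 7*I*s - 6)/(s + 3*I)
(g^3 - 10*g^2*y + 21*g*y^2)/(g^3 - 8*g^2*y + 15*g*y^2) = (-g + 7*y)/(-g + 5*y)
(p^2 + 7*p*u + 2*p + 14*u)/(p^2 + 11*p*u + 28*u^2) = (p + 2)/(p + 4*u)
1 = 1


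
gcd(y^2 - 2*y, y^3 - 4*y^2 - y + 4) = 1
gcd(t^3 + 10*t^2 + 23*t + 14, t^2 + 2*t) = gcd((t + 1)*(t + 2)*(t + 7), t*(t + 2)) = t + 2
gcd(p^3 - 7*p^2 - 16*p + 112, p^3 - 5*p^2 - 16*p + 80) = p^2 - 16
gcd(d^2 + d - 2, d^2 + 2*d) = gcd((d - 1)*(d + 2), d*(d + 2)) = d + 2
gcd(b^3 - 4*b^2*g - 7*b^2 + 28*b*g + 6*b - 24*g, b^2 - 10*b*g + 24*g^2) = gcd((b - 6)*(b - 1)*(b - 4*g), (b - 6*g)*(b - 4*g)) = b - 4*g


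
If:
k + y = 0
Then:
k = -y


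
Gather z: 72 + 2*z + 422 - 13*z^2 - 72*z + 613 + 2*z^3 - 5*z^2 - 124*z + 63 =2*z^3 - 18*z^2 - 194*z + 1170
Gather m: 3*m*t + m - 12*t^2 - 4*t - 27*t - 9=m*(3*t + 1) - 12*t^2 - 31*t - 9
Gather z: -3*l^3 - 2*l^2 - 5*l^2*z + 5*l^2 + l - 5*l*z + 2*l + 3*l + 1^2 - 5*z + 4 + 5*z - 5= -3*l^3 + 3*l^2 + 6*l + z*(-5*l^2 - 5*l)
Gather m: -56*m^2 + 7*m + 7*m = -56*m^2 + 14*m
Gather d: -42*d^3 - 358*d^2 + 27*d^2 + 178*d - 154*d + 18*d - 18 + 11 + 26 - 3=-42*d^3 - 331*d^2 + 42*d + 16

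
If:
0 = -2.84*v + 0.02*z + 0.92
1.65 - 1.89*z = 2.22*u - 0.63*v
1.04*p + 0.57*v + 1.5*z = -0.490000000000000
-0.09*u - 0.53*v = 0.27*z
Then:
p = 1.16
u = 1.90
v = 0.32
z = -1.25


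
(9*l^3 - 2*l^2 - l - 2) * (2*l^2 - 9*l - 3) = 18*l^5 - 85*l^4 - 11*l^3 + 11*l^2 + 21*l + 6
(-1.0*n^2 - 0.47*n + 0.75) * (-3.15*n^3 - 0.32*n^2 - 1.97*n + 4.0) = 3.15*n^5 + 1.8005*n^4 - 0.2421*n^3 - 3.3141*n^2 - 3.3575*n + 3.0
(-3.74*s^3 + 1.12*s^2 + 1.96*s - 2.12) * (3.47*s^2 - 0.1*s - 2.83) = -12.9778*s^5 + 4.2604*s^4 + 17.2734*s^3 - 10.722*s^2 - 5.3348*s + 5.9996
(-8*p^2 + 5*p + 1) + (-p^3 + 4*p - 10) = -p^3 - 8*p^2 + 9*p - 9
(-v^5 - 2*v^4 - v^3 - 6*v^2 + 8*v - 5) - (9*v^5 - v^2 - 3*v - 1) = -10*v^5 - 2*v^4 - v^3 - 5*v^2 + 11*v - 4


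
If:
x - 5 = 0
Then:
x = 5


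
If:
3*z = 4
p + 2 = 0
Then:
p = -2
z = 4/3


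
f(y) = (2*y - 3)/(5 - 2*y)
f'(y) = 2/(5 - 2*y) + 2*(2*y - 3)/(5 - 2*y)^2 = 4/(2*y - 5)^2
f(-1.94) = -0.77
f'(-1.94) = 0.05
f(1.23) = -0.21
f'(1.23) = 0.62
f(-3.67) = -0.84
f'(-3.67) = 0.03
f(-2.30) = -0.79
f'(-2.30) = 0.04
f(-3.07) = -0.82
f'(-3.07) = 0.03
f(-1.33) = -0.74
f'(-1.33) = 0.07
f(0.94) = -0.36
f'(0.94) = 0.41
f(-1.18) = -0.73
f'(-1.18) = 0.07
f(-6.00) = -0.88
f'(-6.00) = 0.01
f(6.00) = -1.29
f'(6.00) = 0.08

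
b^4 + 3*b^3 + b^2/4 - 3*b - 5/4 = (b - 1)*(b + 1/2)*(b + 1)*(b + 5/2)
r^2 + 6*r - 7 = (r - 1)*(r + 7)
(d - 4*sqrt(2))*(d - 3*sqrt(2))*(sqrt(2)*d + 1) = sqrt(2)*d^3 - 13*d^2 + 17*sqrt(2)*d + 24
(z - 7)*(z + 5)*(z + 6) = z^3 + 4*z^2 - 47*z - 210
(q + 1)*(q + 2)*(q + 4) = q^3 + 7*q^2 + 14*q + 8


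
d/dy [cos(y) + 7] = -sin(y)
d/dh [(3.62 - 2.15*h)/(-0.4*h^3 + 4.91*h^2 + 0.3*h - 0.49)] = (-1.72*h^3 + 14.9005*h^2 - 35.5484*h - 0.0325000000000002)/(0.16*h^6 - 3.928*h^5 + 23.8681*h^4 + 3.338*h^3 - 4.7218*h^2 - 0.294*h + 0.2401)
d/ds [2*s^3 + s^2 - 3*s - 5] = 6*s^2 + 2*s - 3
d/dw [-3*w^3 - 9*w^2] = 9*w*(-w - 2)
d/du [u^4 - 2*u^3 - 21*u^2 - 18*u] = 4*u^3 - 6*u^2 - 42*u - 18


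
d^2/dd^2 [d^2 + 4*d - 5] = 2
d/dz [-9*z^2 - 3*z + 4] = -18*z - 3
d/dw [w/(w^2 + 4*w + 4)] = (2 - w)/(w^3 + 6*w^2 + 12*w + 8)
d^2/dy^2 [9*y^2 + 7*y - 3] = 18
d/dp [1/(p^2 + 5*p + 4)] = (-2*p - 5)/(p^2 + 5*p + 4)^2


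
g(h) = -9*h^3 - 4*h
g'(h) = -27*h^2 - 4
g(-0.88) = 9.65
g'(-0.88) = -24.91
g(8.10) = -4815.37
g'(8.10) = -1775.47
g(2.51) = -152.36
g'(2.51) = -174.10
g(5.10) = -1214.26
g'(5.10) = -706.27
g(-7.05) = 3181.82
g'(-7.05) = -1345.97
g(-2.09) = 90.52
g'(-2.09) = -121.94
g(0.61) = -4.48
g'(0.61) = -14.05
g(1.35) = -27.54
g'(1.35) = -53.21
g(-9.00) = 6597.00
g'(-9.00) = -2191.00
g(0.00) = 0.00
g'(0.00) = -4.00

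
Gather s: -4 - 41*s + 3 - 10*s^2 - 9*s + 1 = -10*s^2 - 50*s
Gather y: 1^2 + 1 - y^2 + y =-y^2 + y + 2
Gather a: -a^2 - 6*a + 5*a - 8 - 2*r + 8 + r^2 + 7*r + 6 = -a^2 - a + r^2 + 5*r + 6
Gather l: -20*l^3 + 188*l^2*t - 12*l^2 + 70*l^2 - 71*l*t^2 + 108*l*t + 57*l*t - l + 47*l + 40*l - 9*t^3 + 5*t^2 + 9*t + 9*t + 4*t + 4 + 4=-20*l^3 + l^2*(188*t + 58) + l*(-71*t^2 + 165*t + 86) - 9*t^3 + 5*t^2 + 22*t + 8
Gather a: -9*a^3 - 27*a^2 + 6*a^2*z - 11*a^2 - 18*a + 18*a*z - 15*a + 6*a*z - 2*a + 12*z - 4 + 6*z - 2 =-9*a^3 + a^2*(6*z - 38) + a*(24*z - 35) + 18*z - 6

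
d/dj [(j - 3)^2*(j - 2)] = (j - 3)*(3*j - 7)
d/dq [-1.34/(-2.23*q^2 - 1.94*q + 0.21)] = (-5.9764*q - 2.5996)/(2.23*q^2 + 1.94*q - 0.21)^2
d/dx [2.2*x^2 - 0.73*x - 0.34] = 4.4*x - 0.73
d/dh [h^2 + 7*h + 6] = 2*h + 7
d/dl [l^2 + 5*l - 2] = 2*l + 5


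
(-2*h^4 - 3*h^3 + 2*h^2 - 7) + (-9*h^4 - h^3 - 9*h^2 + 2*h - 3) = -11*h^4 - 4*h^3 - 7*h^2 + 2*h - 10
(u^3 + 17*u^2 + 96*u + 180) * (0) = 0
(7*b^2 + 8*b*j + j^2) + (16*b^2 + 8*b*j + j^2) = 23*b^2 + 16*b*j + 2*j^2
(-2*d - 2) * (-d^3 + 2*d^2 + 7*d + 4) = 2*d^4 - 2*d^3 - 18*d^2 - 22*d - 8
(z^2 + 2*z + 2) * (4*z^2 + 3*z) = 4*z^4 + 11*z^3 + 14*z^2 + 6*z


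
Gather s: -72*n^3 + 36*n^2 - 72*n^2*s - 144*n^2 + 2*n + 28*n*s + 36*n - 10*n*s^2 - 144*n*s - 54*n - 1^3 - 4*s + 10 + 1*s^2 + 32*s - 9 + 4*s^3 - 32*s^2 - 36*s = -72*n^3 - 108*n^2 - 16*n + 4*s^3 + s^2*(-10*n - 31) + s*(-72*n^2 - 116*n - 8)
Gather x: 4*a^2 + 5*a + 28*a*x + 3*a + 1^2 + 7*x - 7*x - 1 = 4*a^2 + 28*a*x + 8*a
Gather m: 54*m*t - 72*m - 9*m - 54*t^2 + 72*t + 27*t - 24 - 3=m*(54*t - 81) - 54*t^2 + 99*t - 27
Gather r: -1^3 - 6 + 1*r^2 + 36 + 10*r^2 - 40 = 11*r^2 - 11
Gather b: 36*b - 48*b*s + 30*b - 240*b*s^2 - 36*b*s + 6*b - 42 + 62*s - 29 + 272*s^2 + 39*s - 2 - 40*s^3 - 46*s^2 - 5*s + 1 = b*(-240*s^2 - 84*s + 72) - 40*s^3 + 226*s^2 + 96*s - 72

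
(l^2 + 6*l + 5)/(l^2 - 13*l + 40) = (l^2 + 6*l + 5)/(l^2 - 13*l + 40)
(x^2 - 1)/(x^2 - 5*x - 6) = (x - 1)/(x - 6)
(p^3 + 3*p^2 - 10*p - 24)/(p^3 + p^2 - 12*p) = (p + 2)/p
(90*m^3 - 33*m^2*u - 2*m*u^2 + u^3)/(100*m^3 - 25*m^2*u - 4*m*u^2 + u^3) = (-18*m^2 + 3*m*u + u^2)/(-20*m^2 + m*u + u^2)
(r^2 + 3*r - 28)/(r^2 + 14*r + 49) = (r - 4)/(r + 7)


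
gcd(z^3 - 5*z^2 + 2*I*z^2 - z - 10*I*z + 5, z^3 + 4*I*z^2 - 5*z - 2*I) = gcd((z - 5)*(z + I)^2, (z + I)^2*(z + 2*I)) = z^2 + 2*I*z - 1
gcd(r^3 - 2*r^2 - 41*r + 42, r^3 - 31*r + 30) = r^2 + 5*r - 6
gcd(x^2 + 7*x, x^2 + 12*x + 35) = x + 7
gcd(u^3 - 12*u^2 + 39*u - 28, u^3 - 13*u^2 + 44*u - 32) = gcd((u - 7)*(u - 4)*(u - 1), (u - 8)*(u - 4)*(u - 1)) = u^2 - 5*u + 4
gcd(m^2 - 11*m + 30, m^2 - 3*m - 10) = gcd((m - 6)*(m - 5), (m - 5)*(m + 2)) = m - 5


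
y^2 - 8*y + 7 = (y - 7)*(y - 1)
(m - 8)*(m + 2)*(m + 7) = m^3 + m^2 - 58*m - 112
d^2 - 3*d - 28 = (d - 7)*(d + 4)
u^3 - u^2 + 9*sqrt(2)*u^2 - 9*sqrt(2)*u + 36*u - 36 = (u - 1)*(u + 3*sqrt(2))*(u + 6*sqrt(2))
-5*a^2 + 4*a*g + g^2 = (-a + g)*(5*a + g)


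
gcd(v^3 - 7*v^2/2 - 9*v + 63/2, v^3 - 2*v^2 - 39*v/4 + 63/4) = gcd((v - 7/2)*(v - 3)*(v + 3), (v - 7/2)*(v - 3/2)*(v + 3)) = v^2 - v/2 - 21/2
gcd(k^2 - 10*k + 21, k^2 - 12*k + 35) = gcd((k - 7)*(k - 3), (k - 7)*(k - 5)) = k - 7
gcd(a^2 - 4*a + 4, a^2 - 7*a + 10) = a - 2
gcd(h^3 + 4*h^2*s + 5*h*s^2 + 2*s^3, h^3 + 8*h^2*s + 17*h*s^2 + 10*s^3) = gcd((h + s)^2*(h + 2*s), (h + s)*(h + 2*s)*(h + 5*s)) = h^2 + 3*h*s + 2*s^2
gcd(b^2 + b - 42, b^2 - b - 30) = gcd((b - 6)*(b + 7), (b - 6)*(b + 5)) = b - 6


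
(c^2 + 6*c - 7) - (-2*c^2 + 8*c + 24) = 3*c^2 - 2*c - 31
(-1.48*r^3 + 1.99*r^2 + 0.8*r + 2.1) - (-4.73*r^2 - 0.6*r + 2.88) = -1.48*r^3 + 6.72*r^2 + 1.4*r - 0.78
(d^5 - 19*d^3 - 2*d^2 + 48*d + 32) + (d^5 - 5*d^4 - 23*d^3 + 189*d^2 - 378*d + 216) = 2*d^5 - 5*d^4 - 42*d^3 + 187*d^2 - 330*d + 248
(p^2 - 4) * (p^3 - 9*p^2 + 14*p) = p^5 - 9*p^4 + 10*p^3 + 36*p^2 - 56*p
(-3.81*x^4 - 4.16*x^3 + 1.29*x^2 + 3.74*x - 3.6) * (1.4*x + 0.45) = -5.334*x^5 - 7.5385*x^4 - 0.0660000000000003*x^3 + 5.8165*x^2 - 3.357*x - 1.62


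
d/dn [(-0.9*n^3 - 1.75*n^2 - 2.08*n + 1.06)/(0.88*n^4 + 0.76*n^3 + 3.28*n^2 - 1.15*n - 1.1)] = (0.792*n^6 + 3.08*n^5 + 3.8692*n^4 + 1.5004*n^3 + 9.3881*n^2 - 3.1036*n + 3.507)/(0.7744*n^8 + 1.3376*n^7 + 6.3504*n^6 + 2.9616*n^5 + 7.0744*n^4 - 9.216*n^3 - 5.8935*n^2 + 2.53*n + 1.21)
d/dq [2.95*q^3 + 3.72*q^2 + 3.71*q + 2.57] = 8.85*q^2 + 7.44*q + 3.71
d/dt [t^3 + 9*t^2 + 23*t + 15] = 3*t^2 + 18*t + 23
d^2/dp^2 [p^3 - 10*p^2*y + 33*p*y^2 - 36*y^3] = 6*p - 20*y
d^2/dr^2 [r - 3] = 0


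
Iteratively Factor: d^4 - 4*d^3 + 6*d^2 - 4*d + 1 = (d - 1)*(d^3 - 3*d^2 + 3*d - 1) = (d - 1)^2*(d^2 - 2*d + 1) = (d - 1)^3*(d - 1)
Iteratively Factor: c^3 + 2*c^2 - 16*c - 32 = (c + 4)*(c^2 - 2*c - 8) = (c + 2)*(c + 4)*(c - 4)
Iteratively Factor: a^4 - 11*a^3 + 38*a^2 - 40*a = (a)*(a^3 - 11*a^2 + 38*a - 40) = a*(a - 2)*(a^2 - 9*a + 20) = a*(a - 4)*(a - 2)*(a - 5)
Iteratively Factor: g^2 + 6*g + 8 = (g + 4)*(g + 2)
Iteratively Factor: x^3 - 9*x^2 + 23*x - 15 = (x - 1)*(x^2 - 8*x + 15) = (x - 5)*(x - 1)*(x - 3)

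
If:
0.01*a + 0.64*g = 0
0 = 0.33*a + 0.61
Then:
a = -1.85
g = 0.03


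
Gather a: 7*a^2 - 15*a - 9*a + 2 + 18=7*a^2 - 24*a + 20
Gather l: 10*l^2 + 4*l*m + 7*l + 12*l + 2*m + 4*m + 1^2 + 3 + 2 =10*l^2 + l*(4*m + 19) + 6*m + 6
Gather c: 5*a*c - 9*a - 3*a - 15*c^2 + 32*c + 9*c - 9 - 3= -12*a - 15*c^2 + c*(5*a + 41) - 12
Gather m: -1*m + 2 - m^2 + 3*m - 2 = -m^2 + 2*m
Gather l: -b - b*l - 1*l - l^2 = -b - l^2 + l*(-b - 1)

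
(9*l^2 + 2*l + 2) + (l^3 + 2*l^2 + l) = l^3 + 11*l^2 + 3*l + 2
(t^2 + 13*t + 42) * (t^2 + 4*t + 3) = t^4 + 17*t^3 + 97*t^2 + 207*t + 126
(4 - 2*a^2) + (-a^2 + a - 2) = -3*a^2 + a + 2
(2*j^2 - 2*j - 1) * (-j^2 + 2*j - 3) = -2*j^4 + 6*j^3 - 9*j^2 + 4*j + 3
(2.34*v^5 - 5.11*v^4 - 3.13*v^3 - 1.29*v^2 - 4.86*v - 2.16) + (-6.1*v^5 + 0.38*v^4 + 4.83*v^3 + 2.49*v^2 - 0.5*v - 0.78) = -3.76*v^5 - 4.73*v^4 + 1.7*v^3 + 1.2*v^2 - 5.36*v - 2.94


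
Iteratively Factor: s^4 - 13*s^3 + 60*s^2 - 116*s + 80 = (s - 2)*(s^3 - 11*s^2 + 38*s - 40) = (s - 5)*(s - 2)*(s^2 - 6*s + 8) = (s - 5)*(s - 2)^2*(s - 4)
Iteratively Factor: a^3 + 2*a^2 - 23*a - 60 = (a + 3)*(a^2 - a - 20) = (a - 5)*(a + 3)*(a + 4)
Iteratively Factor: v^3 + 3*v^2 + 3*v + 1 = (v + 1)*(v^2 + 2*v + 1) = (v + 1)^2*(v + 1)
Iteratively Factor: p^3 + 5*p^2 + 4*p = (p + 1)*(p^2 + 4*p) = p*(p + 1)*(p + 4)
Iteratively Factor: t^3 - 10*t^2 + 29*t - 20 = (t - 1)*(t^2 - 9*t + 20) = (t - 5)*(t - 1)*(t - 4)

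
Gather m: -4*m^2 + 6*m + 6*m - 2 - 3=-4*m^2 + 12*m - 5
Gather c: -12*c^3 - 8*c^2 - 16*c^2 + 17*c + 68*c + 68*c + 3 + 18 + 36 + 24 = -12*c^3 - 24*c^2 + 153*c + 81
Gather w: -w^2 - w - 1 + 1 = -w^2 - w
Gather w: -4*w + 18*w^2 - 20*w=18*w^2 - 24*w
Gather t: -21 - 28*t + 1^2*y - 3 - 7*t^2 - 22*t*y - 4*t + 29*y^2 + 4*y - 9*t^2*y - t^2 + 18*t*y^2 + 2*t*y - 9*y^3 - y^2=t^2*(-9*y - 8) + t*(18*y^2 - 20*y - 32) - 9*y^3 + 28*y^2 + 5*y - 24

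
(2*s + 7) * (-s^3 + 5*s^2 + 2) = -2*s^4 + 3*s^3 + 35*s^2 + 4*s + 14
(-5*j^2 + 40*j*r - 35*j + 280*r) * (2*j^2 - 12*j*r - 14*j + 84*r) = -10*j^4 + 140*j^3*r - 480*j^2*r^2 + 490*j^2 - 6860*j*r + 23520*r^2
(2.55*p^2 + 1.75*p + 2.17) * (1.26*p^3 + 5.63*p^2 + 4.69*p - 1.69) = 3.213*p^5 + 16.5615*p^4 + 24.5462*p^3 + 16.1151*p^2 + 7.2198*p - 3.6673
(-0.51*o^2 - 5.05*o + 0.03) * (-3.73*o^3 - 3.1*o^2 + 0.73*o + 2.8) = 1.9023*o^5 + 20.4175*o^4 + 15.1708*o^3 - 5.2075*o^2 - 14.1181*o + 0.084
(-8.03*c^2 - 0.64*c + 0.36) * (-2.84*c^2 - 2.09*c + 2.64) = 22.8052*c^4 + 18.6003*c^3 - 20.884*c^2 - 2.442*c + 0.9504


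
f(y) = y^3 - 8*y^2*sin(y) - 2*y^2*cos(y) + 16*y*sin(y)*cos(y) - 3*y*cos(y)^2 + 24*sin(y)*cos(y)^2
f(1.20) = -1.10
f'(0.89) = -19.65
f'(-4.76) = 254.52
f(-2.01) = 9.35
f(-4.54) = -235.58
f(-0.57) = -3.15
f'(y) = 2*y^2*sin(y) - 8*y^2*cos(y) + 3*y^2 - 16*y*sin(y)^2 + 6*y*sin(y)*cos(y) - 16*y*sin(y) + 16*y*cos(y)^2 - 4*y*cos(y) - 48*sin(y)^2*cos(y) + 16*sin(y)*cos(y) + 24*cos(y)^3 - 3*cos(y)^2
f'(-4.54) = 277.23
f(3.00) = 22.45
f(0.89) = 8.08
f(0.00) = 0.00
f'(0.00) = 21.00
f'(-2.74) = -0.40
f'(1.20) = -37.49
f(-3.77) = -52.11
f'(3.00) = 121.98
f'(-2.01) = 22.40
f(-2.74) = -0.03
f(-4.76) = -294.60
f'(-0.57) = -13.66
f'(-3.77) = 157.86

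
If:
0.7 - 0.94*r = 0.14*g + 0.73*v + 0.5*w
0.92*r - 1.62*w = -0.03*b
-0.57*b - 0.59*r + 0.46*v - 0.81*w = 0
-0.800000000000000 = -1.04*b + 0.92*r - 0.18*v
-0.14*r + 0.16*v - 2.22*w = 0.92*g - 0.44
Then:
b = 0.63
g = 0.58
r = 0.01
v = 0.83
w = 0.02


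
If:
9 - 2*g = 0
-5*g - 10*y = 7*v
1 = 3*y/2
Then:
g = 9/2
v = -25/6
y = 2/3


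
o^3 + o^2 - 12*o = o*(o - 3)*(o + 4)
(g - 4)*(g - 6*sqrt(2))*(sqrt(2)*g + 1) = sqrt(2)*g^3 - 11*g^2 - 4*sqrt(2)*g^2 - 6*sqrt(2)*g + 44*g + 24*sqrt(2)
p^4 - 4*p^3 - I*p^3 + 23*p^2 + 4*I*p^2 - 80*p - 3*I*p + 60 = (p - 3)*(p - 1)*(p - 5*I)*(p + 4*I)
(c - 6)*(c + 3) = c^2 - 3*c - 18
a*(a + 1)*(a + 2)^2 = a^4 + 5*a^3 + 8*a^2 + 4*a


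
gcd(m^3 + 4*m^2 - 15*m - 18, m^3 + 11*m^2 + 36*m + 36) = m + 6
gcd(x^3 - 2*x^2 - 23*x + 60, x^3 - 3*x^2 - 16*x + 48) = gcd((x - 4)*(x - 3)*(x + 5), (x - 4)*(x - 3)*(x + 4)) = x^2 - 7*x + 12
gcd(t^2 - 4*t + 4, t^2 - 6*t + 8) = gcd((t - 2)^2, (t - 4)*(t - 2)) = t - 2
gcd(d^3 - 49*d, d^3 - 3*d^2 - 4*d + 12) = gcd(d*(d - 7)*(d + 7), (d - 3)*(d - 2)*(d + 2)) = 1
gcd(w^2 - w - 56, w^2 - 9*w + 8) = w - 8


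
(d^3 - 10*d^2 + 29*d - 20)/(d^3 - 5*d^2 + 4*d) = (d - 5)/d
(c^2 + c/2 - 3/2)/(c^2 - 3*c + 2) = (c + 3/2)/(c - 2)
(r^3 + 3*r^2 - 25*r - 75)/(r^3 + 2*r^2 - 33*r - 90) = (r - 5)/(r - 6)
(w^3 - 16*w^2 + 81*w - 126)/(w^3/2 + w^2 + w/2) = 2*(w^3 - 16*w^2 + 81*w - 126)/(w*(w^2 + 2*w + 1))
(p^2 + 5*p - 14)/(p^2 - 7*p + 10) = (p + 7)/(p - 5)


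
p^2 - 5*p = p*(p - 5)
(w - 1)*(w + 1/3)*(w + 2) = w^3 + 4*w^2/3 - 5*w/3 - 2/3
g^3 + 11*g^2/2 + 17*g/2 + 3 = (g + 1/2)*(g + 2)*(g + 3)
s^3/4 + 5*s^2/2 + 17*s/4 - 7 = (s/4 + 1)*(s - 1)*(s + 7)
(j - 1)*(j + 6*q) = j^2 + 6*j*q - j - 6*q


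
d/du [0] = 0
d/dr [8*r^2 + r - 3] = 16*r + 1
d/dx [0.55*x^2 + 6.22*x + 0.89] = 1.1*x + 6.22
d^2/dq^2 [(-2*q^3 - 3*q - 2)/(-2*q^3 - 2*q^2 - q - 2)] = 8*(-2*q^6 + 6*q^5 + 9*q^4 + 16*q^3 - 6*q^2 - 6*q - 3)/(8*q^9 + 24*q^8 + 36*q^7 + 56*q^6 + 66*q^5 + 54*q^4 + 49*q^3 + 30*q^2 + 12*q + 8)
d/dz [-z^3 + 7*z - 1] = 7 - 3*z^2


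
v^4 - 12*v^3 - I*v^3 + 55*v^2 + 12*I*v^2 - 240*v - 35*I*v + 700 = (v - 7)*(v - 5)*(v - 5*I)*(v + 4*I)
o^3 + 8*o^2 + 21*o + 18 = (o + 2)*(o + 3)^2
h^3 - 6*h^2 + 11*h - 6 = (h - 3)*(h - 2)*(h - 1)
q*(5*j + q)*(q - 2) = 5*j*q^2 - 10*j*q + q^3 - 2*q^2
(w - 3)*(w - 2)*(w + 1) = w^3 - 4*w^2 + w + 6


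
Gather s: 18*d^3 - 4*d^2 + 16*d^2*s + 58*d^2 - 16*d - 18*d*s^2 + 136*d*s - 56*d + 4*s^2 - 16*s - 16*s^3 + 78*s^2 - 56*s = 18*d^3 + 54*d^2 - 72*d - 16*s^3 + s^2*(82 - 18*d) + s*(16*d^2 + 136*d - 72)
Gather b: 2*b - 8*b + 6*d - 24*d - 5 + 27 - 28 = -6*b - 18*d - 6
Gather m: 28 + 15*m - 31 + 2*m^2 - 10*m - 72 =2*m^2 + 5*m - 75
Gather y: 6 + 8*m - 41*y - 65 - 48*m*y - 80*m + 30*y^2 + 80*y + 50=-72*m + 30*y^2 + y*(39 - 48*m) - 9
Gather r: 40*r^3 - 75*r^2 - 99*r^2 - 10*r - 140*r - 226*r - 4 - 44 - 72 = 40*r^3 - 174*r^2 - 376*r - 120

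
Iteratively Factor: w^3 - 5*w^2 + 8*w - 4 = (w - 2)*(w^2 - 3*w + 2) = (w - 2)^2*(w - 1)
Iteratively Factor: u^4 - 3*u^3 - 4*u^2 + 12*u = (u - 2)*(u^3 - u^2 - 6*u) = u*(u - 2)*(u^2 - u - 6) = u*(u - 3)*(u - 2)*(u + 2)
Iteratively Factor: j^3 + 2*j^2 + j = (j + 1)*(j^2 + j) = (j + 1)^2*(j)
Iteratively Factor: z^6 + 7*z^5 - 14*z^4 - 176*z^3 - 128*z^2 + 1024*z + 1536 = (z + 4)*(z^5 + 3*z^4 - 26*z^3 - 72*z^2 + 160*z + 384) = (z - 3)*(z + 4)*(z^4 + 6*z^3 - 8*z^2 - 96*z - 128) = (z - 3)*(z + 4)^2*(z^3 + 2*z^2 - 16*z - 32) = (z - 3)*(z + 2)*(z + 4)^2*(z^2 - 16) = (z - 3)*(z + 2)*(z + 4)^3*(z - 4)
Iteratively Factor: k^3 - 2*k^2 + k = (k)*(k^2 - 2*k + 1) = k*(k - 1)*(k - 1)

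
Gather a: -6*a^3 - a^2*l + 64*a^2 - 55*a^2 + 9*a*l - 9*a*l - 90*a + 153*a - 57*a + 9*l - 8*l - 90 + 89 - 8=-6*a^3 + a^2*(9 - l) + 6*a + l - 9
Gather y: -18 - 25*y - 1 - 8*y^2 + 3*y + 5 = -8*y^2 - 22*y - 14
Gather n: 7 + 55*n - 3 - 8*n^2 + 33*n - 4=-8*n^2 + 88*n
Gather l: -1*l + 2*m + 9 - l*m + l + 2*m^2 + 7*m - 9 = -l*m + 2*m^2 + 9*m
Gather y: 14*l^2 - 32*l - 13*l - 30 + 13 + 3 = 14*l^2 - 45*l - 14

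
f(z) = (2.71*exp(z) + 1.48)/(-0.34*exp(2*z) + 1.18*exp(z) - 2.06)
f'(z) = (2.71*exp(z) + 1.48)*(0.68*exp(2*z) - 1.18*exp(z))/(-0.34*exp(2*z) + 1.18*exp(z) - 2.06)^2 + 2.71*exp(z)/(-0.34*exp(2*z) + 1.18*exp(z) - 2.06) = (0.9214*exp(2*z) + 1.0064*exp(z) - 7.329)*exp(z)/(0.1156*exp(4*z) - 0.8024*exp(3*z) + 2.7932*exp(2*z) - 4.8616*exp(z) + 4.2436)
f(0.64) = -6.33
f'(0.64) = -3.66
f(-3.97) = -0.75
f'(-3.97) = -0.03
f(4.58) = -0.09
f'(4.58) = 0.09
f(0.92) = -6.68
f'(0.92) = 1.63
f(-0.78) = -1.71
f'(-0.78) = -1.21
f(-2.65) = -0.84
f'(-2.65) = -0.13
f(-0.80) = -1.69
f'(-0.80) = -1.18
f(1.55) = -3.52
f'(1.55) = 5.14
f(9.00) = 0.00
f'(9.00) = 0.00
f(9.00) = 0.00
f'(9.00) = 0.00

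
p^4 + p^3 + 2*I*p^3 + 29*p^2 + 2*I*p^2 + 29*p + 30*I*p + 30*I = (p + 1)*(p - 5*I)*(p + I)*(p + 6*I)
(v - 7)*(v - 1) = v^2 - 8*v + 7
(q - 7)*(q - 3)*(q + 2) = q^3 - 8*q^2 + q + 42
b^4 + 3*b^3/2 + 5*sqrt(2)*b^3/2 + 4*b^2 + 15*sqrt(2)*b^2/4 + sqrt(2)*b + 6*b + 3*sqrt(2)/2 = (b + 3/2)*(b + sqrt(2)/2)*(b + sqrt(2))^2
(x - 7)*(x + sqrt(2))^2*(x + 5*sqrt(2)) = x^4 - 7*x^3 + 7*sqrt(2)*x^3 - 49*sqrt(2)*x^2 + 22*x^2 - 154*x + 10*sqrt(2)*x - 70*sqrt(2)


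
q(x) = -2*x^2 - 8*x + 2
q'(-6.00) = 16.00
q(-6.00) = -22.00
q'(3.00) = -20.00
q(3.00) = -40.00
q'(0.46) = -9.84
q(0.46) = -2.10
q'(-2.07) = 0.28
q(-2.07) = 9.99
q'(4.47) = -25.88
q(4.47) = -73.72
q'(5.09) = -28.36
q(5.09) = -90.54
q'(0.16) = -8.64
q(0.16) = 0.67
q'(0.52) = -10.08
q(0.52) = -2.70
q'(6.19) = -32.76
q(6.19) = -124.15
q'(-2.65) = 2.60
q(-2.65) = 9.16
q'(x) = -4*x - 8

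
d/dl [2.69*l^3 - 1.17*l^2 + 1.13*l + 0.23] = 8.07*l^2 - 2.34*l + 1.13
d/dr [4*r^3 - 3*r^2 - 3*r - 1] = 12*r^2 - 6*r - 3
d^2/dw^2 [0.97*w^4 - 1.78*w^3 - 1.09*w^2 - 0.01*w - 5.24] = 11.64*w^2 - 10.68*w - 2.18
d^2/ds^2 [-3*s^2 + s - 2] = -6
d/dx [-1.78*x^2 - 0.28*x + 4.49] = -3.56*x - 0.28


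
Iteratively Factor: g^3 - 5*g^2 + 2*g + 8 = (g + 1)*(g^2 - 6*g + 8) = (g - 2)*(g + 1)*(g - 4)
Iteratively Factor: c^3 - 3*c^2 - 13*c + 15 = (c - 5)*(c^2 + 2*c - 3) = (c - 5)*(c + 3)*(c - 1)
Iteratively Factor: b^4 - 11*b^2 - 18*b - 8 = (b + 2)*(b^3 - 2*b^2 - 7*b - 4) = (b + 1)*(b + 2)*(b^2 - 3*b - 4) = (b - 4)*(b + 1)*(b + 2)*(b + 1)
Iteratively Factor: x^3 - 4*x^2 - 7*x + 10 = (x - 1)*(x^2 - 3*x - 10) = (x - 1)*(x + 2)*(x - 5)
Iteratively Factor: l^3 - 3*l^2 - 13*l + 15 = (l - 5)*(l^2 + 2*l - 3) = (l - 5)*(l + 3)*(l - 1)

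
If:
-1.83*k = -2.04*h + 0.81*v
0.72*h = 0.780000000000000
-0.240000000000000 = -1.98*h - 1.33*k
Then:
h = 1.08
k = -1.43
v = 5.96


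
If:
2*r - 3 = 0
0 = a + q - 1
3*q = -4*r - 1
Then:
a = 10/3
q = -7/3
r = 3/2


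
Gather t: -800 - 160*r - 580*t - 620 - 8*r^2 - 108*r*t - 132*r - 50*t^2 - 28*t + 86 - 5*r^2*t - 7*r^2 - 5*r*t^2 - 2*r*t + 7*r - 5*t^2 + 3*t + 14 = -15*r^2 - 285*r + t^2*(-5*r - 55) + t*(-5*r^2 - 110*r - 605) - 1320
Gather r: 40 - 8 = 32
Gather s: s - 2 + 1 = s - 1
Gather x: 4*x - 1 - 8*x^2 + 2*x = -8*x^2 + 6*x - 1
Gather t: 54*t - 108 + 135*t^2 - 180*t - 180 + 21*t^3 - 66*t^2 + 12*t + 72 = 21*t^3 + 69*t^2 - 114*t - 216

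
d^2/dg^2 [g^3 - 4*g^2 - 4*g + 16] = 6*g - 8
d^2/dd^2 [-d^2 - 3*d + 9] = -2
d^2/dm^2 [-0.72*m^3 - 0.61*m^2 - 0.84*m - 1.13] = -4.32*m - 1.22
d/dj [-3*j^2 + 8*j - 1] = 8 - 6*j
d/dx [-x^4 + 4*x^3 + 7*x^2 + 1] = 2*x*(-2*x^2 + 6*x + 7)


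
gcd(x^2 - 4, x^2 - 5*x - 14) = x + 2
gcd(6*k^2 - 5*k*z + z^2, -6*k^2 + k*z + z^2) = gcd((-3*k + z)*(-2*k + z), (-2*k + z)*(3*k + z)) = -2*k + z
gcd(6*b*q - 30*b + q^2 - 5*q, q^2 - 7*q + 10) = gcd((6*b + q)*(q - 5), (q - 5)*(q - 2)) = q - 5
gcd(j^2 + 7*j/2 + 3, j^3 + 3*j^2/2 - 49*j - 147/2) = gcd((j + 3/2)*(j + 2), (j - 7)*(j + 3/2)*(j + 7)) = j + 3/2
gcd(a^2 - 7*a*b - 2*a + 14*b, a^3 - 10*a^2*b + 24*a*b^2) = 1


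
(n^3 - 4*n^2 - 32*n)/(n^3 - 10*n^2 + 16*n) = (n + 4)/(n - 2)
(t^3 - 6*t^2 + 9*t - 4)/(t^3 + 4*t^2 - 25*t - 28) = (t^2 - 2*t + 1)/(t^2 + 8*t + 7)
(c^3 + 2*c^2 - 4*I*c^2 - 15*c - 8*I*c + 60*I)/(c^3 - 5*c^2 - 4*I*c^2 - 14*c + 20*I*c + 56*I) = (c^2 + 2*c - 15)/(c^2 - 5*c - 14)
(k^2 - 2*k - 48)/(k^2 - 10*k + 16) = (k + 6)/(k - 2)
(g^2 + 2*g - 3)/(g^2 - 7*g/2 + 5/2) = 2*(g + 3)/(2*g - 5)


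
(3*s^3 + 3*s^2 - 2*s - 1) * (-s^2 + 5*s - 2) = -3*s^5 + 12*s^4 + 11*s^3 - 15*s^2 - s + 2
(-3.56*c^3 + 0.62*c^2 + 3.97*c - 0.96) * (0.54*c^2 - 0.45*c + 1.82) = -1.9224*c^5 + 1.9368*c^4 - 4.6144*c^3 - 1.1765*c^2 + 7.6574*c - 1.7472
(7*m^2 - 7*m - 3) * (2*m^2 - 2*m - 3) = 14*m^4 - 28*m^3 - 13*m^2 + 27*m + 9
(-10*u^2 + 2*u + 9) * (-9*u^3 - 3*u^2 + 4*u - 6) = 90*u^5 + 12*u^4 - 127*u^3 + 41*u^2 + 24*u - 54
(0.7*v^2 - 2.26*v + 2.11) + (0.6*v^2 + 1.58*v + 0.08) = 1.3*v^2 - 0.68*v + 2.19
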